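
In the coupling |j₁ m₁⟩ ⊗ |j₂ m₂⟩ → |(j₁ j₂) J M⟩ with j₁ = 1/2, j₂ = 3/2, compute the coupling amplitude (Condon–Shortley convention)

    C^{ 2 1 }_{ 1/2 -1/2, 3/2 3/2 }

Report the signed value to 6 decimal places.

√[5·0!1!3!/5! · 0!1!3!0!3!1!] = √(9)
  +(−1)^0/∏(0,0,1,3,0,0)! = 1/6  (running 1/6)
⟨..|..⟩ = √(9)·(1/6) = +0.500000

+0.500000  (= +√(1/4))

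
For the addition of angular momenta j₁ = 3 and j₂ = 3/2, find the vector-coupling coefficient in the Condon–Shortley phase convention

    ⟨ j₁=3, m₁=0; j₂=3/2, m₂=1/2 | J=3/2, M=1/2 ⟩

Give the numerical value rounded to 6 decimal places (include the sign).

√[4·3!3!0!/7! · 3!3!2!1!2!1!] = √(144/35)
  +(−1)^2/∏(2,1,1,0,2,0)! = 1/4  (running 1/4)
⟨..|..⟩ = √(144/35)·(1/4) = +0.507093

+√(9/35) ≈ +0.507093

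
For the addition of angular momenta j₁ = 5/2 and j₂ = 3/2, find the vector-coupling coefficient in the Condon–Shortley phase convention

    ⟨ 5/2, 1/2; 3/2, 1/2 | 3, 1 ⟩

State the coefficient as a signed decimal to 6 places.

−√(1/60) = -0.129099

j₁+j₂−J=1  J+j₁−j₂=4  J−j₁+j₂=2  j₁+j₂+J+1=8
(j₁±m₁, j₂±m₂, J±M) = (3,2,2,1,4,2)
P² = 48/5
sum k=0..1:
  [0] +1/8 = 1/8
  [1] −1/6 = -1/6
S = -1/24
C² = P²·S² = 1/60 ; C = -0.129099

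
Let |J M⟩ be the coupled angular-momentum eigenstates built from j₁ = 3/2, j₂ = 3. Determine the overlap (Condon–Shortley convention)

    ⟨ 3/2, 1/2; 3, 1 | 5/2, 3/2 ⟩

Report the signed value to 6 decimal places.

−√(7/20) = -0.591608

triangle: 2!*1!*4!/8! = 48/40320
(j±m)!: 2!*1!*4!*2!*4!*1! = 2304
prefactor² = (2J+1)*Δ*N² = 576/35
  k=0: +1/(0!*2!*1!*4!*0!*0!) = 1/48
  k=1: −1/(1!*1!*0!*3!*1!*1!) = -1/6
Σ = -7/48  ⇒  CG² = 576/35*(-7/48)² = 7/20
CG = −√(7/20) = -0.591608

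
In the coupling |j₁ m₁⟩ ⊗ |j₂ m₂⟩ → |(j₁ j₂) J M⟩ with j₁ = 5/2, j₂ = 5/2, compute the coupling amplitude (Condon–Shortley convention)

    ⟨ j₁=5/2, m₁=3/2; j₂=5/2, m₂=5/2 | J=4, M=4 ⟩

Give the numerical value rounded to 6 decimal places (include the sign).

−√(1/2) = -0.707107

triangle: 1!·4!·4!/10! = 576/3628800
(j±m)!: 4!·1!·5!·0!·8!·0! = 116121600
prefactor² = (2J+1)·Δ·N² = 165888
  k=1: −1/(1!·0!·0!·4!·4!·0!) = -1/576
Σ = -1/576  ⇒  CG² = 165888·(-1/576)² = 1/2
CG = −√(1/2) = -0.707107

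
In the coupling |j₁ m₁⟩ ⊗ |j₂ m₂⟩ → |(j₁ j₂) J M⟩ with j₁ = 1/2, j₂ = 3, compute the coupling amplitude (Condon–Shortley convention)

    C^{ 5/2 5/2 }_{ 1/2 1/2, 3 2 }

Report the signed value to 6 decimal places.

j₁+j₂−J=1  J+j₁−j₂=0  J−j₁+j₂=5  j₁+j₂+J+1=7
(j₁±m₁, j₂±m₂, J±M) = (1,0,5,1,5,0)
P² = 14400/7
sum k=0..0:
  [0] +1/120 = 1/120
S = 1/120
C² = P²·S² = 1/7 ; C = +0.377964

+√(1/7) = +0.377964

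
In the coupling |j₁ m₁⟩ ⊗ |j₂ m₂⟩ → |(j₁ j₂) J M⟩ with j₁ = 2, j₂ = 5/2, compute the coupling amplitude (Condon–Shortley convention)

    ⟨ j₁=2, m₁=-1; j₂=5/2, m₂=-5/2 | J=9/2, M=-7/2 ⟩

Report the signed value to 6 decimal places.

+0.666667

triangle: 0!×4!×5!/10! = 2880/3628800
(j±m)!: 1!×3!×0!×5!×1!×8! = 29030400
prefactor² = (2J+1)×Δ×N² = 230400
  k=0: +1/(0!×0!×3!×0!×1!×5!) = 1/720
Σ = 1/720  ⇒  CG² = 230400×1/720² = 4/9
CG = +√(4/9) = +0.666667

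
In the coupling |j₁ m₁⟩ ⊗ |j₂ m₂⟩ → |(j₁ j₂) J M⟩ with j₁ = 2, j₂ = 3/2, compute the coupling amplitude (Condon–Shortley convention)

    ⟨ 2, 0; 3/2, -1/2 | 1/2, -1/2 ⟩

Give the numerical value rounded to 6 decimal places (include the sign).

triangle: 3!·1!·0!/5! = 6/120
(j±m)!: 2!·2!·1!·2!·0!·1! = 8
prefactor² = (2J+1)·Δ·N² = 4/5
  k=1: −1/(1!·2!·1!·0!·0!·0!) = -1/2
Σ = -1/2  ⇒  CG² = 4/5·(-1/2)² = 1/5
CG = −√(1/5) = -0.447214

-0.447214  (= −√(1/5))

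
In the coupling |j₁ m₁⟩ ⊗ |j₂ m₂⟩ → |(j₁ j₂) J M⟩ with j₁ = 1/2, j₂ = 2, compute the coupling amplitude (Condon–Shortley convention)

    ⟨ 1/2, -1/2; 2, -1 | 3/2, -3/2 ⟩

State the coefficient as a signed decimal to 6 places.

√[4·1!0!3!/5! · 0!1!1!3!0!3!] = √(36/5)
  +(−1)^1/∏(1,0,0,0,0,3)! = -1/6  (running -1/6)
⟨..|..⟩ = √(36/5)·(-1/6) = -0.447214

−√(1/5) ≈ -0.447214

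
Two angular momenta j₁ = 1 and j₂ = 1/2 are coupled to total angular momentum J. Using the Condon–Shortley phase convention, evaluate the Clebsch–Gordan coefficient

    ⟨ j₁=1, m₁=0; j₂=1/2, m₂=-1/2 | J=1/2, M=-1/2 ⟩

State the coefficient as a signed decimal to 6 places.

triangle: 1!×1!×0!/3! = 1/6
(j±m)!: 1!×1!×0!×1!×0!×1! = 1
prefactor² = (2J+1)×Δ×N² = 1/3
  k=0: +1/(0!×1!×1!×0!×0!×0!) = 1
Σ = 1  ⇒  CG² = 1/3×1² = 1/3
CG = +√(1/3) = +0.577350

+√(1/3) ≈ +0.577350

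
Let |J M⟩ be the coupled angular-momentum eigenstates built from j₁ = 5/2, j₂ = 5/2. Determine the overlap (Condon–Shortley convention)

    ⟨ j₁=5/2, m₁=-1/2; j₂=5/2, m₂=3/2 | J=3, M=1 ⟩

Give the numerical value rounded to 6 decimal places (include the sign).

j₁+j₂−J=2  J+j₁−j₂=3  J−j₁+j₂=3  j₁+j₂+J+1=9
(j₁±m₁, j₂±m₂, J±M) = (2,3,4,1,4,2)
P² = 96/5
sum k=1..2:
  [1] −1/12 = -1/12
  [2] +1/8 = 1/8
S = 1/24
C² = P²·S² = 1/30 ; C = +0.182574

+0.182574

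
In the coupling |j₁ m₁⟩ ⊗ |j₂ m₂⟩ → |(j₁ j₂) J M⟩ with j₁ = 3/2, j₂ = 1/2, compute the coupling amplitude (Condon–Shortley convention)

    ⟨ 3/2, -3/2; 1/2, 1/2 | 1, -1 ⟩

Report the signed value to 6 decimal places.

−√(3/4) ≈ -0.866025

√[3·1!2!0!/4! · 0!3!1!0!0!2!] = √(3)
  +(−1)^1/∏(1,0,2,0,0,0)! = -1/2  (running -1/2)
⟨..|..⟩ = √(3)·(-1/2) = -0.866025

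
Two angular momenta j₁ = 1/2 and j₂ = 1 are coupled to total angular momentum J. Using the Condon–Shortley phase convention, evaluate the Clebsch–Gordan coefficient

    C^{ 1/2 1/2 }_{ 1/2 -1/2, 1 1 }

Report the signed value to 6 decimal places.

-0.816497

j₁+j₂−J=1  J+j₁−j₂=0  J−j₁+j₂=1  j₁+j₂+J+1=3
(j₁±m₁, j₂±m₂, J±M) = (0,1,2,0,1,0)
P² = 2/3
sum k=1..1:
  [1] −1/1 = -1
S = -1
C² = P²·S² = 2/3 ; C = -0.816497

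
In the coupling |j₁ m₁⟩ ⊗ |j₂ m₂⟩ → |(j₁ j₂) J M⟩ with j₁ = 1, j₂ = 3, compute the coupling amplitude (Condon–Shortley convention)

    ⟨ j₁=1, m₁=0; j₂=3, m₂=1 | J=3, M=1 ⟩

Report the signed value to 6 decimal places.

j₁+j₂−J=1  J+j₁−j₂=1  J−j₁+j₂=5  j₁+j₂+J+1=8
(j₁±m₁, j₂±m₂, J±M) = (1,1,4,2,4,2)
P² = 48
sum k=0..1:
  [0] +1/24 = 1/24
  [1] −1/12 = -1/12
S = -1/24
C² = P²·S² = 1/12 ; C = -0.288675

-0.288675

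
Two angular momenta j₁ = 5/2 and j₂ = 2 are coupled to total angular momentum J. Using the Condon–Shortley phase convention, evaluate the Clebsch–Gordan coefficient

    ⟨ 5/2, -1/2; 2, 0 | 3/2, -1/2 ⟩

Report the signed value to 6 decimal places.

triangle: 3!·2!·1!/7! = 12/5040
(j±m)!: 2!·3!·2!·2!·1!·2! = 96
prefactor² = (2J+1)·Δ·N² = 32/35
  k=1: −1/(1!·2!·2!·1!·0!·0!) = -1/4
  k=2: +1/(2!·1!·1!·0!·1!·1!) = 1/2
Σ = 1/4  ⇒  CG² = 32/35·1/4² = 2/35
CG = +√(2/35) = +0.239046

+0.239046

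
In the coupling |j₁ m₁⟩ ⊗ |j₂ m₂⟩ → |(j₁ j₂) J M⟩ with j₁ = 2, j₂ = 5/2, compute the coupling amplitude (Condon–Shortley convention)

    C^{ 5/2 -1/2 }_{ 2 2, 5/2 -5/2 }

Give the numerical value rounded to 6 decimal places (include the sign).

j₁+j₂−J=2  J+j₁−j₂=2  J−j₁+j₂=3  j₁+j₂+J+1=8
(j₁±m₁, j₂±m₂, J±M) = (4,0,0,5,2,3)
P² = 864/7
sum k=0..0:
  [0] +1/24 = 1/24
S = 1/24
C² = P²·S² = 3/14 ; C = +0.462910

+√(3/14) ≈ +0.462910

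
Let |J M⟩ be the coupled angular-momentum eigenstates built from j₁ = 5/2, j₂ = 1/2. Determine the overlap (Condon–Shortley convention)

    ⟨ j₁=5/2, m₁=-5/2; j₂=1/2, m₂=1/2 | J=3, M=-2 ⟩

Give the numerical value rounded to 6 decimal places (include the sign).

+√(1/6) ≈ +0.408248

√[7·0!5!1!/7! · 0!5!1!0!1!5!] = √(2400)
  +(−1)^0/∏(0,0,5,1,0,0)! = 1/120  (running 1/120)
⟨..|..⟩ = √(2400)·(1/120) = +0.408248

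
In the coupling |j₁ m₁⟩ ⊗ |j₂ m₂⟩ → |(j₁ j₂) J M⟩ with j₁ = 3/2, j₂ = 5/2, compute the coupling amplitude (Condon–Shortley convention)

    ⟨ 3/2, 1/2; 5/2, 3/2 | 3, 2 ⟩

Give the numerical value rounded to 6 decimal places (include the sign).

√[7·1!2!4!/8! · 2!1!4!1!5!1!] = √(48)
  +(−1)^0/∏(0,1,1,4,1,0)! = 1/24  (running 1/24)
  +(−1)^1/∏(1,0,0,3,2,1)! = -1/12  (running -1/24)
⟨..|..⟩ = √(48)·(-1/24) = -0.288675

-0.288675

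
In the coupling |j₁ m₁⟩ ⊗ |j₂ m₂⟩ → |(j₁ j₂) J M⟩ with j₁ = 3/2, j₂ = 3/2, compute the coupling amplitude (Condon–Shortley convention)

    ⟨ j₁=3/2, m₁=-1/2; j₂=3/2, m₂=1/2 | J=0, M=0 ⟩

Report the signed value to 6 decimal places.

+0.500000  (= +√(1/4))

triangle: 3!×0!×0!/4! = 6/24
(j±m)!: 1!×2!×2!×1!×0!×0! = 4
prefactor² = (2J+1)×Δ×N² = 1
  k=2: +1/(2!×1!×0!×0!×0!×0!) = 1/2
Σ = 1/2  ⇒  CG² = 1×1/2² = 1/4
CG = +√(1/4) = +0.500000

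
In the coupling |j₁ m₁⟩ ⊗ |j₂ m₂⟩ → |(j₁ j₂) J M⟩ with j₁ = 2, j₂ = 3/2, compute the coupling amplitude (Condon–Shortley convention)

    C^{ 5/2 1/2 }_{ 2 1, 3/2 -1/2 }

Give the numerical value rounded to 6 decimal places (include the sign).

+0.597614

j₁+j₂−J=1  J+j₁−j₂=3  J−j₁+j₂=2  j₁+j₂+J+1=7
(j₁±m₁, j₂±m₂, J±M) = (3,1,1,2,3,2)
P² = 72/35
sum k=0..1:
  [0] +1/2 = 1/2
  [1] −1/12 = -1/12
S = 5/12
C² = P²·S² = 5/14 ; C = +0.597614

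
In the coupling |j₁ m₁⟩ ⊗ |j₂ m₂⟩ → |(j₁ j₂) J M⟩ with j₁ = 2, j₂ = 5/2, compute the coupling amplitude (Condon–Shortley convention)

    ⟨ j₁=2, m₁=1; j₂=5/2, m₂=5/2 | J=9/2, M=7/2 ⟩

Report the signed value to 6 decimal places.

+√(4/9) ≈ +0.666667

triangle: 0!*4!*5!/10! = 2880/3628800
(j±m)!: 3!*1!*5!*0!*8!*1! = 29030400
prefactor² = (2J+1)*Δ*N² = 230400
  k=0: +1/(0!*0!*1!*5!*3!*0!) = 1/720
Σ = 1/720  ⇒  CG² = 230400*1/720² = 4/9
CG = +√(4/9) = +0.666667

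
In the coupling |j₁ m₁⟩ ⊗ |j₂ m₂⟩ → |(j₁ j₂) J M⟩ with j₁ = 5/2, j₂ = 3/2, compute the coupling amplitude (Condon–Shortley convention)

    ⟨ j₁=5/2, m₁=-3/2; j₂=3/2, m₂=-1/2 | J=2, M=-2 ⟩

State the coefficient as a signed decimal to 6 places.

triangle: 2!·3!·1!/7! = 12/5040
(j±m)!: 1!·4!·1!·2!·0!·4! = 1152
prefactor² = (2J+1)·Δ·N² = 96/7
  k=1: −1/(1!·1!·3!·0!·0!·1!) = -1/6
Σ = -1/6  ⇒  CG² = 96/7·(-1/6)² = 8/21
CG = −√(8/21) = -0.617213

−√(8/21) = -0.617213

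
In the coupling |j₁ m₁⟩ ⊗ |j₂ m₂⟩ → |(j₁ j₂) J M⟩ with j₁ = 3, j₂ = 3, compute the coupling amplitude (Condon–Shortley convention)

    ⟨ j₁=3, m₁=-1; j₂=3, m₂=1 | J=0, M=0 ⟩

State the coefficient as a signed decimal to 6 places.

triangle: 6!·0!·0!/7! = 720/5040
(j±m)!: 2!·4!·4!·2!·0!·0! = 2304
prefactor² = (2J+1)·Δ·N² = 2304/7
  k=4: +1/(4!·2!·0!·0!·0!·0!) = 1/48
Σ = 1/48  ⇒  CG² = 2304/7·1/48² = 1/7
CG = +√(1/7) = +0.377964

+√(1/7) ≈ +0.377964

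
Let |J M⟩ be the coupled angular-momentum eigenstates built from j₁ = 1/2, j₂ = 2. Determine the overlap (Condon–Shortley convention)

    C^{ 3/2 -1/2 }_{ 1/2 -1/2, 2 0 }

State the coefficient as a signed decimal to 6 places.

−√(2/5) = -0.632456

j₁+j₂−J=1  J+j₁−j₂=0  J−j₁+j₂=3  j₁+j₂+J+1=5
(j₁±m₁, j₂±m₂, J±M) = (0,1,2,2,1,2)
P² = 8/5
sum k=1..1:
  [1] −1/2 = -1/2
S = -1/2
C² = P²·S² = 2/5 ; C = -0.632456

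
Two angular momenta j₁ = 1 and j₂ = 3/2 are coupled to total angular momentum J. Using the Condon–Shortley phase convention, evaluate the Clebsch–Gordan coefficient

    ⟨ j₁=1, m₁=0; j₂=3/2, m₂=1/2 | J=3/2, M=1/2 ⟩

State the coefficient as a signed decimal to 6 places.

-0.258199

√[4·1!1!2!/5! · 1!1!2!1!2!1!] = √(4/15)
  +(−1)^0/∏(0,1,1,2,0,0)! = 1/2  (running 1/2)
  +(−1)^1/∏(1,0,0,1,1,1)! = -1  (running -1/2)
⟨..|..⟩ = √(4/15)·(-1/2) = -0.258199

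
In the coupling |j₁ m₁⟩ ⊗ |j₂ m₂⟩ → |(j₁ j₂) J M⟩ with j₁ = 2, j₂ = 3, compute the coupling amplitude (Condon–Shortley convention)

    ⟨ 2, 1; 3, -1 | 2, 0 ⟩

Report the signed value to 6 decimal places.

−√(1/7) = -0.377964

√[5·3!1!3!/8! · 3!1!2!4!2!2!] = √(36/7)
  +(−1)^0/∏(0,3,1,2,0,1)! = 1/12  (running 1/12)
  +(−1)^1/∏(1,2,0,1,1,2)! = -1/4  (running -1/6)
⟨..|..⟩ = √(36/7)·(-1/6) = -0.377964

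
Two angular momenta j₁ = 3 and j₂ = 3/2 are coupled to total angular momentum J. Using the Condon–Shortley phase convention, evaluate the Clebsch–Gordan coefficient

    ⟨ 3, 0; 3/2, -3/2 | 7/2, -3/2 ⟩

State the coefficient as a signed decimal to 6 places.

+0.690066  (= +√(10/21))

j₁+j₂−J=1  J+j₁−j₂=5  J−j₁+j₂=2  j₁+j₂+J+1=9
(j₁±m₁, j₂±m₂, J±M) = (3,3,0,3,2,5)
P² = 1920/7
sum k=0..0:
  [0] +1/24 = 1/24
S = 1/24
C² = P²·S² = 10/21 ; C = +0.690066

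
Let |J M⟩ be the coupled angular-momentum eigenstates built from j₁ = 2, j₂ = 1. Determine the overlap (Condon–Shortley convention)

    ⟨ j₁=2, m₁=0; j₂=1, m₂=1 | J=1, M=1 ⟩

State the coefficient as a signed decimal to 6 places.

+√(1/10) = +0.316228

triangle: 2!×2!×0!/5! = 4/120
(j±m)!: 2!×2!×2!×0!×2!×0! = 16
prefactor² = (2J+1)×Δ×N² = 8/5
  k=2: +1/(2!×0!×0!×0!×2!×0!) = 1/4
Σ = 1/4  ⇒  CG² = 8/5×1/4² = 1/10
CG = +√(1/10) = +0.316228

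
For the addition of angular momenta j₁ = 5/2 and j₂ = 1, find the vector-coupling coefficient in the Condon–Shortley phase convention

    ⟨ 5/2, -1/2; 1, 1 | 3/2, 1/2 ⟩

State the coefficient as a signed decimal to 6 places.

+0.447214  (= +√(1/5))

triangle: 2!·3!·0!/6! = 12/720
(j±m)!: 2!·3!·2!·0!·2!·1! = 48
prefactor² = (2J+1)·Δ·N² = 16/5
  k=2: +1/(2!·0!·1!·0!·2!·0!) = 1/4
Σ = 1/4  ⇒  CG² = 16/5·1/4² = 1/5
CG = +√(1/5) = +0.447214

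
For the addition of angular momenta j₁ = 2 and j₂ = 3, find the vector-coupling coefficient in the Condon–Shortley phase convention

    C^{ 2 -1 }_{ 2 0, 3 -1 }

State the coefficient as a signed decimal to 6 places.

√[5·3!1!3!/8! · 2!2!2!4!1!3!] = √(36/7)
  +(−1)^1/∏(1,2,1,1,0,2)! = -1/4  (running -1/4)
  +(−1)^2/∏(2,1,0,0,1,3)! = 1/12  (running -1/6)
⟨..|..⟩ = √(36/7)·(-1/6) = -0.377964

-0.377964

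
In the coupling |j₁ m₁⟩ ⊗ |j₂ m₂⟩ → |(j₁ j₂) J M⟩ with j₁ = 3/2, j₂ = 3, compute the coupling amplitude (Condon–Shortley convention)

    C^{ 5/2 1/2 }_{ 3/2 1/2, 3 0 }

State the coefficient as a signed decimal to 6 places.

−√(6/35) ≈ -0.414039

triangle: 2!×1!×4!/8! = 48/40320
(j±m)!: 2!×1!×3!×3!×3!×2! = 864
prefactor² = (2J+1)×Δ×N² = 216/35
  k=0: +1/(0!×2!×1!×3!×0!×1!) = 1/12
  k=1: −1/(1!×1!×0!×2!×1!×2!) = -1/4
Σ = -1/6  ⇒  CG² = 216/35×(-1/6)² = 6/35
CG = −√(6/35) = -0.414039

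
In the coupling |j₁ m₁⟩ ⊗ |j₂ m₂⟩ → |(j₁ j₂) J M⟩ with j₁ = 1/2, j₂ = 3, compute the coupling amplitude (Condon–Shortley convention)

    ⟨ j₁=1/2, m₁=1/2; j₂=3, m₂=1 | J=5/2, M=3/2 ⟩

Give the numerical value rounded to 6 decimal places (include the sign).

+0.534522  (= +√(2/7))

√[6·1!0!5!/7! · 1!0!4!2!4!1!] = √(1152/7)
  +(−1)^0/∏(0,1,0,4,0,1)! = 1/24  (running 1/24)
⟨..|..⟩ = √(1152/7)·(1/24) = +0.534522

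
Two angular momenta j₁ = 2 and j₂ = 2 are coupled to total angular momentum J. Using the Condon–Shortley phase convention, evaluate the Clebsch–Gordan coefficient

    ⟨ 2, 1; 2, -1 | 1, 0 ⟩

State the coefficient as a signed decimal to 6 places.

−√(1/10) = -0.316228

triangle: 3!*1!*1!/6! = 6/720
(j±m)!: 3!*1!*1!*3!*1!*1! = 36
prefactor² = (2J+1)*Δ*N² = 9/10
  k=0: +1/(0!*3!*1!*1!*0!*0!) = 1/6
  k=1: −1/(1!*2!*0!*0!*1!*1!) = -1/2
Σ = -1/3  ⇒  CG² = 9/10*(-1/3)² = 1/10
CG = −√(1/10) = -0.316228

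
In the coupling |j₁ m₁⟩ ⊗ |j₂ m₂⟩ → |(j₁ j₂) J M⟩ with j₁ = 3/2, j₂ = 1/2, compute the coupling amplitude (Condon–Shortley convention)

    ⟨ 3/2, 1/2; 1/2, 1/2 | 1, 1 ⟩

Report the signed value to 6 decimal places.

-0.500000  (= −√(1/4))

triangle: 1!×2!×0!/4! = 2/24
(j±m)!: 2!×1!×1!×0!×2!×0! = 4
prefactor² = (2J+1)×Δ×N² = 1
  k=1: −1/(1!×0!×0!×0!×2!×0!) = -1/2
Σ = -1/2  ⇒  CG² = 1×(-1/2)² = 1/4
CG = −√(1/4) = -0.500000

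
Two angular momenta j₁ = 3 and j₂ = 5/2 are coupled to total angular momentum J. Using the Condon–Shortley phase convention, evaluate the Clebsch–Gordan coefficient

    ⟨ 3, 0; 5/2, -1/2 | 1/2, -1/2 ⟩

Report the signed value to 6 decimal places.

+√(1/7) = +0.377964

j₁+j₂−J=5  J+j₁−j₂=1  J−j₁+j₂=0  j₁+j₂+J+1=7
(j₁±m₁, j₂±m₂, J±M) = (3,3,2,3,0,1)
P² = 144/7
sum k=2..2:
  [2] +1/12 = 1/12
S = 1/12
C² = P²·S² = 1/7 ; C = +0.377964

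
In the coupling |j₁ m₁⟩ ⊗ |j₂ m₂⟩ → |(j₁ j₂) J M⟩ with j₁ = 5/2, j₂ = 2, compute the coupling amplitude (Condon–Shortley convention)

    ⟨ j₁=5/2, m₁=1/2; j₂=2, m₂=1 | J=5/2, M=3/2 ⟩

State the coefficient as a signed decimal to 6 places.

triangle: 2!·3!·2!/8! = 24/40320
(j±m)!: 3!·2!·3!·1!·4!·1! = 1728
prefactor² = (2J+1)·Δ·N² = 216/35
  k=1: −1/(1!·1!·1!·2!·2!·0!) = -1/4
  k=2: +1/(2!·0!·0!·1!·3!·1!) = 1/12
Σ = -1/6  ⇒  CG² = 216/35·(-1/6)² = 6/35
CG = −√(6/35) = -0.414039

−√(6/35) ≈ -0.414039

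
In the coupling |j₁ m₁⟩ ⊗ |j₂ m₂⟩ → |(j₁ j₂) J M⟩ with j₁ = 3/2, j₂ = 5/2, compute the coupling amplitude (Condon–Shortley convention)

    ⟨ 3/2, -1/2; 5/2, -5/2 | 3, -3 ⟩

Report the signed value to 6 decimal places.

+0.790569  (= +√(5/8))

triangle: 1!×2!×4!/8! = 48/40320
(j±m)!: 1!×2!×0!×5!×0!×6! = 172800
prefactor² = (2J+1)×Δ×N² = 1440
  k=0: +1/(0!×1!×2!×0!×0!×4!) = 1/48
Σ = 1/48  ⇒  CG² = 1440×1/48² = 5/8
CG = +√(5/8) = +0.790569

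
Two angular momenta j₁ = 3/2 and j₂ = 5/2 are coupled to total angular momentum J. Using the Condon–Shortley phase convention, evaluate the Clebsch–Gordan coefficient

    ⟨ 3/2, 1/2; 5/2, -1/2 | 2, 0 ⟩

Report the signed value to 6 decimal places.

−√(1/14) = -0.267261

j₁+j₂−J=2  J+j₁−j₂=1  J−j₁+j₂=3  j₁+j₂+J+1=7
(j₁±m₁, j₂±m₂, J±M) = (2,1,2,3,2,2)
P² = 8/7
sum k=0..1:
  [0] +1/4 = 1/4
  [1] −1/2 = -1/2
S = -1/4
C² = P²·S² = 1/14 ; C = -0.267261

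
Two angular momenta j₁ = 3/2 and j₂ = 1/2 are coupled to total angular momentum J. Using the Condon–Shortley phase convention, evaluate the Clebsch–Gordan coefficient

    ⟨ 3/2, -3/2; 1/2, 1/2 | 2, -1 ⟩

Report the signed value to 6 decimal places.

√[5·0!3!1!/5! · 0!3!1!0!1!3!] = √(9)
  +(−1)^0/∏(0,0,3,1,0,0)! = 1/6  (running 1/6)
⟨..|..⟩ = √(9)·(1/6) = +0.500000

+0.500000  (= +√(1/4))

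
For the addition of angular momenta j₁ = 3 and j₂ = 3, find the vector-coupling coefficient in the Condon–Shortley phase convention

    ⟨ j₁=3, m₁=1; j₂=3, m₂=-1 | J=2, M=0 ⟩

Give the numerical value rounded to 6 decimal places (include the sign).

−√(3/28) = -0.327327

j₁+j₂−J=4  J+j₁−j₂=2  J−j₁+j₂=2  j₁+j₂+J+1=9
(j₁±m₁, j₂±m₂, J±M) = (4,2,2,4,2,2)
P² = 256/21
sum k=0..2:
  [0] +1/96 = 1/96
  [1] −1/6 = -1/6
  [2] +1/16 = 1/16
S = -3/32
C² = P²·S² = 3/28 ; C = -0.327327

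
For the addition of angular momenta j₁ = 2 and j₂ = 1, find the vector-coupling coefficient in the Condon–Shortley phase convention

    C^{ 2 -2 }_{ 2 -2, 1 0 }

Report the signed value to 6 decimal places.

j₁+j₂−J=1  J+j₁−j₂=3  J−j₁+j₂=1  j₁+j₂+J+1=6
(j₁±m₁, j₂±m₂, J±M) = (0,4,1,1,0,4)
P² = 24
sum k=1..1:
  [1] −1/6 = -1/6
S = -1/6
C² = P²·S² = 2/3 ; C = -0.816497

-0.816497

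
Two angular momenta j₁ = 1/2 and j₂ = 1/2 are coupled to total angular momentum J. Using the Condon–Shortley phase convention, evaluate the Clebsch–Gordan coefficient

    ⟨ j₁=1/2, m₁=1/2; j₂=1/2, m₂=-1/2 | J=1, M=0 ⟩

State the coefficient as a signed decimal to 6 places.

+0.707107  (= +√(1/2))

√[3·0!1!1!/3! · 1!0!0!1!1!1!] = √(1/2)
  +(−1)^0/∏(0,0,0,0,1,1)! = 1  (running 1)
⟨..|..⟩ = √(1/2)·(1) = +0.707107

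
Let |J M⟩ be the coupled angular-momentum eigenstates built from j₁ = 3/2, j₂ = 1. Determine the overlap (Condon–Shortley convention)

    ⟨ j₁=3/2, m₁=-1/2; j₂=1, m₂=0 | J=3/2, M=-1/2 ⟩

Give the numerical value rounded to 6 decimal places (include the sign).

-0.258199  (= −√(1/15))

triangle: 1!×2!×1!/5! = 2/120
(j±m)!: 1!×2!×1!×1!×1!×2! = 4
prefactor² = (2J+1)×Δ×N² = 4/15
  k=0: +1/(0!×1!×2!×1!×0!×0!) = 1/2
  k=1: −1/(1!×0!×1!×0!×1!×1!) = -1
Σ = -1/2  ⇒  CG² = 4/15×(-1/2)² = 1/15
CG = −√(1/15) = -0.258199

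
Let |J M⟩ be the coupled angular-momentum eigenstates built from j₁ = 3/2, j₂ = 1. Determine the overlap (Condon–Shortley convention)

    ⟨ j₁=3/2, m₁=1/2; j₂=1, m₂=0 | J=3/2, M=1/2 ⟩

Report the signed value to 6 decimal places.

+0.258199

j₁+j₂−J=1  J+j₁−j₂=2  J−j₁+j₂=1  j₁+j₂+J+1=5
(j₁±m₁, j₂±m₂, J±M) = (2,1,1,1,2,1)
P² = 4/15
sum k=0..1:
  [0] +1/1 = 1
  [1] −1/2 = -1/2
S = 1/2
C² = P²·S² = 1/15 ; C = +0.258199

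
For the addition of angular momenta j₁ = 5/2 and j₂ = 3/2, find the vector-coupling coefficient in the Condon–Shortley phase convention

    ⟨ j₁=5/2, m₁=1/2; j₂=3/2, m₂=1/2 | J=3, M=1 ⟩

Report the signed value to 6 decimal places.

−√(1/60) ≈ -0.129099

triangle: 1!×4!×2!/8! = 48/40320
(j±m)!: 3!×2!×2!×1!×4!×2! = 1152
prefactor² = (2J+1)×Δ×N² = 48/5
  k=0: +1/(0!×1!×2!×2!×2!×0!) = 1/8
  k=1: −1/(1!×0!×1!×1!×3!×1!) = -1/6
Σ = -1/24  ⇒  CG² = 48/5×(-1/24)² = 1/60
CG = −√(1/60) = -0.129099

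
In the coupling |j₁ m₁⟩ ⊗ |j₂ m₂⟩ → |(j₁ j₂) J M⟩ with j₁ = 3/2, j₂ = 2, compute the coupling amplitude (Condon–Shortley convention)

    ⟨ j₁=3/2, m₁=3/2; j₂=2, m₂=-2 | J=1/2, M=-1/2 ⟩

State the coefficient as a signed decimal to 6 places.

j₁+j₂−J=3  J+j₁−j₂=0  J−j₁+j₂=1  j₁+j₂+J+1=5
(j₁±m₁, j₂±m₂, J±M) = (3,0,0,4,0,1)
P² = 72/5
sum k=0..0:
  [0] +1/6 = 1/6
S = 1/6
C² = P²·S² = 2/5 ; C = +0.632456

+0.632456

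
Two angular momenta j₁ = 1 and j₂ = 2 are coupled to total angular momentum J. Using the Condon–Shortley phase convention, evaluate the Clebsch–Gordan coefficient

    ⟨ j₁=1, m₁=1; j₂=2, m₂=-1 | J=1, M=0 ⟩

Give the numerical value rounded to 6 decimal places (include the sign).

+0.547723

triangle: 2!*0!*2!/5! = 4/120
(j±m)!: 2!*0!*1!*3!*1!*1! = 12
prefactor² = (2J+1)*Δ*N² = 6/5
  k=0: +1/(0!*2!*0!*1!*0!*1!) = 1/2
Σ = 1/2  ⇒  CG² = 6/5*1/2² = 3/10
CG = +√(3/10) = +0.547723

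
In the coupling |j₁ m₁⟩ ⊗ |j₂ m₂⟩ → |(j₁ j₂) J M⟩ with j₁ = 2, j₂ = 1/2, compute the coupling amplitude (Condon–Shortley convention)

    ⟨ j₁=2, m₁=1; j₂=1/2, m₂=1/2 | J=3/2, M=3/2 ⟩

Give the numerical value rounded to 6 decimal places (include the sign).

√[4·1!3!0!/5! · 3!1!1!0!3!0!] = √(36/5)
  +(−1)^1/∏(1,0,0,0,3,0)! = -1/6  (running -1/6)
⟨..|..⟩ = √(36/5)·(-1/6) = -0.447214

-0.447214  (= −√(1/5))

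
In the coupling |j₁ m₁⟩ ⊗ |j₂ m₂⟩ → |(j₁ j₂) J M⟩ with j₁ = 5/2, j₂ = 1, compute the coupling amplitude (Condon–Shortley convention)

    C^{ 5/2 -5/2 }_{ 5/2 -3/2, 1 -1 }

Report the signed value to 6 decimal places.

triangle: 1!×4!×1!/7! = 24/5040
(j±m)!: 1!×4!×0!×2!×0!×5! = 5760
prefactor² = (2J+1)×Δ×N² = 1152/7
  k=0: +1/(0!×1!×4!×0!×0!×1!) = 1/24
Σ = 1/24  ⇒  CG² = 1152/7×1/24² = 2/7
CG = +√(2/7) = +0.534522

+√(2/7) = +0.534522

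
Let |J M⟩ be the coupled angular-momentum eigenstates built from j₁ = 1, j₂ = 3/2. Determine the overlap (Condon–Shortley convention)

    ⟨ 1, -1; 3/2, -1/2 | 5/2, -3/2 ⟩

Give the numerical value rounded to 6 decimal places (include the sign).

j₁+j₂−J=0  J+j₁−j₂=2  J−j₁+j₂=3  j₁+j₂+J+1=6
(j₁±m₁, j₂±m₂, J±M) = (0,2,1,2,1,4)
P² = 48/5
sum k=0..0:
  [0] +1/4 = 1/4
S = 1/4
C² = P²·S² = 3/5 ; C = +0.774597

+√(3/5) ≈ +0.774597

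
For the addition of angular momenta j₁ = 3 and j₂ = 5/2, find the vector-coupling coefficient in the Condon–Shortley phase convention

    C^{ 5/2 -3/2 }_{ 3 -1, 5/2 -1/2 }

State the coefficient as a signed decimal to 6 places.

+√(1/35) = +0.169031

triangle: 3!×3!×2!/9! = 72/362880
(j±m)!: 2!×4!×2!×3!×1!×4! = 13824
prefactor² = (2J+1)×Δ×N² = 576/35
  k=1: −1/(1!×2!×3!×1!×0!×1!) = -1/12
  k=2: +1/(2!×1!×2!×0!×1!×2!) = 1/8
Σ = 1/24  ⇒  CG² = 576/35×1/24² = 1/35
CG = +√(1/35) = +0.169031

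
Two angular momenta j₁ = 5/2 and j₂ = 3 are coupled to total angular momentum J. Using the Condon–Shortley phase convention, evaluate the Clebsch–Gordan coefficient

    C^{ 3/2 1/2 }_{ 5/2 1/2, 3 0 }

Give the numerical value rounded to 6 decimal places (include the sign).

triangle: 4!·1!·2!/8! = 48/40320
(j±m)!: 3!·2!·3!·3!·2!·1! = 864
prefactor² = (2J+1)·Δ·N² = 144/35
  k=1: −1/(1!·3!·1!·2!·0!·0!) = -1/12
  k=2: +1/(2!·2!·0!·1!·1!·1!) = 1/4
Σ = 1/6  ⇒  CG² = 144/35·1/6² = 4/35
CG = +√(4/35) = +0.338062

+0.338062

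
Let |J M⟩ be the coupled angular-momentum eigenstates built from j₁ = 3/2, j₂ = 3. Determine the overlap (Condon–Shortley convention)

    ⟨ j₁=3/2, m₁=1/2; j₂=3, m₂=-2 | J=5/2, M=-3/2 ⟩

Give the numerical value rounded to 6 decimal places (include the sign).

√[6·2!1!4!/8! · 2!1!1!5!1!4!] = √(288/7)
  +(−1)^0/∏(0,2,1,1,0,3)! = 1/12  (running 1/12)
  +(−1)^1/∏(1,1,0,0,1,4)! = -1/24  (running 1/24)
⟨..|..⟩ = √(288/7)·(1/24) = +0.267261

+√(1/14) ≈ +0.267261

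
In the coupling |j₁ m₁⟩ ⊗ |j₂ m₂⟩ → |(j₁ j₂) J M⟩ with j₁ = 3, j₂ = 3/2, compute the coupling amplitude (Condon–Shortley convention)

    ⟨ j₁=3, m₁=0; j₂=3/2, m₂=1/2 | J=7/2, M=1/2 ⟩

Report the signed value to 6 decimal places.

-0.308607

j₁+j₂−J=1  J+j₁−j₂=5  J−j₁+j₂=2  j₁+j₂+J+1=9
(j₁±m₁, j₂±m₂, J±M) = (3,3,2,1,4,3)
P² = 384/7
sum k=0..1:
  [0] +1/24 = 1/24
  [1] −1/12 = -1/12
S = -1/24
C² = P²·S² = 2/21 ; C = -0.308607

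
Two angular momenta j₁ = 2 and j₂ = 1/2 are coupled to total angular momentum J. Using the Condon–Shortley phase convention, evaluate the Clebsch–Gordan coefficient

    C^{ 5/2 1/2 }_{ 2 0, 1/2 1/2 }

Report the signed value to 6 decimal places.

triangle: 0!·4!·1!/6! = 24/720
(j±m)!: 2!·2!·1!·0!·3!·2! = 48
prefactor² = (2J+1)·Δ·N² = 48/5
  k=0: +1/(0!·0!·2!·1!·2!·0!) = 1/4
Σ = 1/4  ⇒  CG² = 48/5·1/4² = 3/5
CG = +√(3/5) = +0.774597

+0.774597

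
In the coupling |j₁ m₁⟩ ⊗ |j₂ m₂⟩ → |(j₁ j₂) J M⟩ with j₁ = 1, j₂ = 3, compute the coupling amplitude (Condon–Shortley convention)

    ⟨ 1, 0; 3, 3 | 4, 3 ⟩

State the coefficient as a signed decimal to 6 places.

j₁+j₂−J=0  J+j₁−j₂=2  J−j₁+j₂=6  j₁+j₂+J+1=9
(j₁±m₁, j₂±m₂, J±M) = (1,1,6,0,7,1)
P² = 129600
sum k=0..0:
  [0] +1/720 = 1/720
S = 1/720
C² = P²·S² = 1/4 ; C = +0.500000

+√(1/4) ≈ +0.500000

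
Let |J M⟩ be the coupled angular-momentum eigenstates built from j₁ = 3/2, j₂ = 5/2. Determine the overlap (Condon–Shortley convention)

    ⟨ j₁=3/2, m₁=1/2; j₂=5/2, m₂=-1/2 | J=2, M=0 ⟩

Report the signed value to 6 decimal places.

-0.267261  (= −√(1/14))

j₁+j₂−J=2  J+j₁−j₂=1  J−j₁+j₂=3  j₁+j₂+J+1=7
(j₁±m₁, j₂±m₂, J±M) = (2,1,2,3,2,2)
P² = 8/7
sum k=0..1:
  [0] +1/4 = 1/4
  [1] −1/2 = -1/2
S = -1/4
C² = P²·S² = 1/14 ; C = -0.267261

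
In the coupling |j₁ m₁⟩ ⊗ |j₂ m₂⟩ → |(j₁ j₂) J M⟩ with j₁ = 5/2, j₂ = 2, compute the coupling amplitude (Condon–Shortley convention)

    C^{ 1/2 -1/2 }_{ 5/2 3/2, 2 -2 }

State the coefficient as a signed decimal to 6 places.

triangle: 4!*1!*0!/6! = 24/720
(j±m)!: 4!*1!*0!*4!*0!*1! = 576
prefactor² = (2J+1)*Δ*N² = 192/5
  k=0: +1/(0!*4!*1!*0!*0!*0!) = 1/24
Σ = 1/24  ⇒  CG² = 192/5*1/24² = 1/15
CG = +√(1/15) = +0.258199

+√(1/15) = +0.258199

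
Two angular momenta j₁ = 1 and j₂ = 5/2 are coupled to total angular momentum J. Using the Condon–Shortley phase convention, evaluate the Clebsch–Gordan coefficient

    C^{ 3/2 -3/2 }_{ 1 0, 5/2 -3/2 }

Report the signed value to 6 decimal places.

triangle: 2!×0!×3!/6! = 12/720
(j±m)!: 1!×1!×1!×4!×0!×3! = 144
prefactor² = (2J+1)×Δ×N² = 48/5
  k=1: −1/(1!×1!×0!×0!×0!×3!) = -1/6
Σ = -1/6  ⇒  CG² = 48/5×(-1/6)² = 4/15
CG = −√(4/15) = -0.516398

−√(4/15) ≈ -0.516398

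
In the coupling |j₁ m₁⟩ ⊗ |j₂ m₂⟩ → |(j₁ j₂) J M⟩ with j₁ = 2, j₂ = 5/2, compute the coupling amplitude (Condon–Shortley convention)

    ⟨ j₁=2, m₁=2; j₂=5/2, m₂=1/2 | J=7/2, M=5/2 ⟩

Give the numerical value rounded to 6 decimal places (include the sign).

+√(32/63) ≈ +0.712697

triangle: 1!*3!*4!/9! = 144/362880
(j±m)!: 4!*0!*3!*2!*6!*1! = 207360
prefactor² = (2J+1)*Δ*N² = 4608/7
  k=0: +1/(0!*1!*0!*3!*3!*1!) = 1/36
Σ = 1/36  ⇒  CG² = 4608/7*1/36² = 32/63
CG = +√(32/63) = +0.712697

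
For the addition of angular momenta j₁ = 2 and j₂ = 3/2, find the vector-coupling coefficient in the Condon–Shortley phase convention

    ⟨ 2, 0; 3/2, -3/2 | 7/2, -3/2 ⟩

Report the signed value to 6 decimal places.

+√(2/7) ≈ +0.534522

√[8·0!4!3!/8! · 2!2!0!3!2!5!] = √(1152/7)
  +(−1)^0/∏(0,0,2,0,2,3)! = 1/24  (running 1/24)
⟨..|..⟩ = √(1152/7)·(1/24) = +0.534522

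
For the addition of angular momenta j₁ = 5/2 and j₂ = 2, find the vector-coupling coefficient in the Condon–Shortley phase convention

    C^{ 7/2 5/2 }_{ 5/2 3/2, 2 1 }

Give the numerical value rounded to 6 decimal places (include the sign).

j₁+j₂−J=1  J+j₁−j₂=4  J−j₁+j₂=3  j₁+j₂+J+1=9
(j₁±m₁, j₂±m₂, J±M) = (4,1,3,1,6,1)
P² = 2304/7
sum k=0..1:
  [0] +1/36 = 1/36
  [1] −1/48 = -1/48
S = 1/144
C² = P²·S² = 1/63 ; C = +0.125988

+0.125988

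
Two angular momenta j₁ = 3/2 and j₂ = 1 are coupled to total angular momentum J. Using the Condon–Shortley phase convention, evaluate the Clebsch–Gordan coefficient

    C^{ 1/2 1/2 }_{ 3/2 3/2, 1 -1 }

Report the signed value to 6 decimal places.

√[2·2!1!0!/4! · 3!0!0!2!1!0!] = √(2)
  +(−1)^0/∏(0,2,0,0,1,0)! = 1/2  (running 1/2)
⟨..|..⟩ = √(2)·(1/2) = +0.707107

+0.707107  (= +√(1/2))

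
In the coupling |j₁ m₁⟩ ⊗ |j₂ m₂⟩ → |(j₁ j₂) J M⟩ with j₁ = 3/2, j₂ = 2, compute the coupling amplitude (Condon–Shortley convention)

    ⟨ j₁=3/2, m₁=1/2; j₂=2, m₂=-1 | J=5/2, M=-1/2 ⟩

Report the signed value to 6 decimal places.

√[6·1!2!3!/7! · 2!1!1!3!2!3!] = √(72/35)
  +(−1)^0/∏(0,1,1,1,1,2)! = 1/2  (running 1/2)
  +(−1)^1/∏(1,0,0,0,2,3)! = -1/12  (running 5/12)
⟨..|..⟩ = √(72/35)·(5/12) = +0.597614

+√(5/14) ≈ +0.597614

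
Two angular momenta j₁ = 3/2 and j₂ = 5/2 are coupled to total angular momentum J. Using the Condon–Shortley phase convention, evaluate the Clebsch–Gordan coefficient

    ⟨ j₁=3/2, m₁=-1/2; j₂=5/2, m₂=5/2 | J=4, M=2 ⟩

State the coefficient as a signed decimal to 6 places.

+√(3/28) ≈ +0.327327

√[9·0!3!5!/9! · 1!2!5!0!6!2!] = √(43200/7)
  +(−1)^0/∏(0,0,2,5,1,0)! = 1/240  (running 1/240)
⟨..|..⟩ = √(43200/7)·(1/240) = +0.327327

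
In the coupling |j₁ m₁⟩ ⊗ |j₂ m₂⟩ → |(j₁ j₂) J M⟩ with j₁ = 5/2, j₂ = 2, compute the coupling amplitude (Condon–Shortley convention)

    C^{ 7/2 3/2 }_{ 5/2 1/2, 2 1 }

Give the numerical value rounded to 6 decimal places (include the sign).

j₁+j₂−J=1  J+j₁−j₂=4  J−j₁+j₂=3  j₁+j₂+J+1=9
(j₁±m₁, j₂±m₂, J±M) = (3,2,3,1,5,2)
P² = 384/7
sum k=0..1:
  [0] +1/24 = 1/24
  [1] −1/12 = -1/12
S = -1/24
C² = P²·S² = 2/21 ; C = -0.308607

-0.308607  (= −√(2/21))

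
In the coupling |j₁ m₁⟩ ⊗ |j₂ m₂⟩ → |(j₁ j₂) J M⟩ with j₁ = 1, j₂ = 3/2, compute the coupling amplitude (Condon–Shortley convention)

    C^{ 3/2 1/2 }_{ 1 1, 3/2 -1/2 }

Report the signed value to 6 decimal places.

+√(8/15) = +0.730297

triangle: 1!*1!*2!/5! = 2/120
(j±m)!: 2!*0!*1!*2!*2!*1! = 8
prefactor² = (2J+1)*Δ*N² = 8/15
  k=0: +1/(0!*1!*0!*1!*1!*1!) = 1
Σ = 1  ⇒  CG² = 8/15*1² = 8/15
CG = +√(8/15) = +0.730297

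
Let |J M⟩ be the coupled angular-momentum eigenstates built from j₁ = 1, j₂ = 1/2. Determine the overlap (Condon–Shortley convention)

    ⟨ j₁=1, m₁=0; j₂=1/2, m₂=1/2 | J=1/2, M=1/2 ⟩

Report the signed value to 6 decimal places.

j₁+j₂−J=1  J+j₁−j₂=1  J−j₁+j₂=0  j₁+j₂+J+1=3
(j₁±m₁, j₂±m₂, J±M) = (1,1,1,0,1,0)
P² = 1/3
sum k=1..1:
  [1] −1/1 = -1
S = -1
C² = P²·S² = 1/3 ; C = -0.577350

−√(1/3) ≈ -0.577350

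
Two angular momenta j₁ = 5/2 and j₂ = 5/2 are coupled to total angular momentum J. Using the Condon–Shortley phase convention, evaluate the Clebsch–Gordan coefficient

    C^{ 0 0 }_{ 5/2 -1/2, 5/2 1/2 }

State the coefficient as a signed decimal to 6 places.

-0.408248

j₁+j₂−J=5  J+j₁−j₂=0  J−j₁+j₂=0  j₁+j₂+J+1=6
(j₁±m₁, j₂±m₂, J±M) = (2,3,3,2,0,0)
P² = 24
sum k=3..3:
  [3] −1/12 = -1/12
S = -1/12
C² = P²·S² = 1/6 ; C = -0.408248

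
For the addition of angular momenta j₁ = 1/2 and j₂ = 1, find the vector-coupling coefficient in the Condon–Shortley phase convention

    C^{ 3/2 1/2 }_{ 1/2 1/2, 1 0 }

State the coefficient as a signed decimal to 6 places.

+0.816497

√[4·0!1!2!/4! · 1!0!1!1!2!1!] = √(2/3)
  +(−1)^0/∏(0,0,0,1,1,1)! = 1  (running 1)
⟨..|..⟩ = √(2/3)·(1) = +0.816497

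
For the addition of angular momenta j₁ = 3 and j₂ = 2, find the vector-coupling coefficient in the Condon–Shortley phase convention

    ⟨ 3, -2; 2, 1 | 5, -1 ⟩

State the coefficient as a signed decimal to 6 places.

j₁+j₂−J=0  J+j₁−j₂=6  J−j₁+j₂=4  j₁+j₂+J+1=11
(j₁±m₁, j₂±m₂, J±M) = (1,5,3,1,4,6)
P² = 414720/7
sum k=0..0:
  [0] +1/720 = 1/720
S = 1/720
C² = P²·S² = 4/35 ; C = +0.338062

+0.338062  (= +√(4/35))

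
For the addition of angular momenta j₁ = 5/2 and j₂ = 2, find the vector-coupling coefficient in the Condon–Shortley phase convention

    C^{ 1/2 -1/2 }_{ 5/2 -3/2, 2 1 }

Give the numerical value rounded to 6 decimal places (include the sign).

j₁+j₂−J=4  J+j₁−j₂=1  J−j₁+j₂=0  j₁+j₂+J+1=6
(j₁±m₁, j₂±m₂, J±M) = (1,4,3,1,0,1)
P² = 48/5
sum k=3..3:
  [3] −1/6 = -1/6
S = -1/6
C² = P²·S² = 4/15 ; C = -0.516398

-0.516398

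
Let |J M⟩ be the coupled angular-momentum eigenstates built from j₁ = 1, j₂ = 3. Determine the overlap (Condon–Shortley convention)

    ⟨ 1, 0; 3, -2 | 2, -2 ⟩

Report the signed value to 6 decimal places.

-0.487950

√[5·2!0!4!/7! · 1!1!1!5!0!4!] = √(960/7)
  +(−1)^1/∏(1,1,0,0,0,4)! = -1/24  (running -1/24)
⟨..|..⟩ = √(960/7)·(-1/24) = -0.487950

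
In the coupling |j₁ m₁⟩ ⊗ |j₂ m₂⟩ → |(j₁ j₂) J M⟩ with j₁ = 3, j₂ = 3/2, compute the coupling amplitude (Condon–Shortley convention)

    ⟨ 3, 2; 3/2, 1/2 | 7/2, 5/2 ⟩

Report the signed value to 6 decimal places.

√[8·1!5!2!/9! · 5!1!2!1!6!1!] = √(6400/7)
  +(−1)^0/∏(0,1,1,2,4,0)! = 1/48  (running 1/48)
  +(−1)^1/∏(1,0,0,1,5,1)! = -1/120  (running 1/80)
⟨..|..⟩ = √(6400/7)·(1/80) = +0.377964

+0.377964  (= +√(1/7))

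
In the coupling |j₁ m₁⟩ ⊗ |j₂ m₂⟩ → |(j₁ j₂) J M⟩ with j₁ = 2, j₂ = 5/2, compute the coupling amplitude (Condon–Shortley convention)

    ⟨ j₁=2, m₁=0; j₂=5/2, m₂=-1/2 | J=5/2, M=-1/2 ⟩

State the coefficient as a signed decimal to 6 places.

-0.478091

triangle: 2!*2!*3!/8! = 24/40320
(j±m)!: 2!*2!*2!*3!*2!*3! = 576
prefactor² = (2J+1)*Δ*N² = 72/35
  k=0: +1/(0!*2!*2!*2!*0!*1!) = 1/8
  k=1: −1/(1!*1!*1!*1!*1!*2!) = -1/2
  k=2: +1/(2!*0!*0!*0!*2!*3!) = 1/24
Σ = -1/3  ⇒  CG² = 72/35*(-1/3)² = 8/35
CG = −√(8/35) = -0.478091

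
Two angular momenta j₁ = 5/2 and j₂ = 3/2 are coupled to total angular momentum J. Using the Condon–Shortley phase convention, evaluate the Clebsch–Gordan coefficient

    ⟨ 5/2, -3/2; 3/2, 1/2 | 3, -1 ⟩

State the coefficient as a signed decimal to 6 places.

√[7·1!4!2!/8! · 1!4!2!1!2!4!] = √(96/5)
  +(−1)^0/∏(0,1,4,2,0,0)! = 1/48  (running 1/48)
  +(−1)^1/∏(1,0,3,1,1,1)! = -1/6  (running -7/48)
⟨..|..⟩ = √(96/5)·(-7/48) = -0.639010

−√(49/120) ≈ -0.639010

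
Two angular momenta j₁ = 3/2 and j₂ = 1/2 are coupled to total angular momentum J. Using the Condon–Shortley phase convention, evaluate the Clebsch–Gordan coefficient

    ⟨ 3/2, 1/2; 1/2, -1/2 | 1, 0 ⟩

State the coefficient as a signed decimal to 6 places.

triangle: 1!·2!·0!/4! = 2/24
(j±m)!: 2!·1!·0!·1!·1!·1! = 2
prefactor² = (2J+1)·Δ·N² = 1/2
  k=0: +1/(0!·1!·1!·0!·1!·0!) = 1
Σ = 1  ⇒  CG² = 1/2·1² = 1/2
CG = +√(1/2) = +0.707107

+√(1/2) = +0.707107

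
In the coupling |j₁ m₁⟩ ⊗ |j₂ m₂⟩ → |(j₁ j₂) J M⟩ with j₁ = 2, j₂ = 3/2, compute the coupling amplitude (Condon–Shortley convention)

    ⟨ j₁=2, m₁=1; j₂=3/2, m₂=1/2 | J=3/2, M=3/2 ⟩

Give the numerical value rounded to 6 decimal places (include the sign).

triangle: 2!·2!·1!/6! = 4/720
(j±m)!: 3!·1!·2!·1!·3!·0! = 72
prefactor² = (2J+1)·Δ·N² = 8/5
  k=1: −1/(1!·1!·0!·1!·2!·0!) = -1/2
Σ = -1/2  ⇒  CG² = 8/5·(-1/2)² = 2/5
CG = −√(2/5) = -0.632456

−√(2/5) ≈ -0.632456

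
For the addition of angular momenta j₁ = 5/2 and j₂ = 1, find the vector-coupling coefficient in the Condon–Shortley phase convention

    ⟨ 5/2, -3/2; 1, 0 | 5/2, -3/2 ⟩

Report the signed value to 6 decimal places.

√[6·1!4!1!/7! · 1!4!1!1!1!4!] = √(576/35)
  +(−1)^0/∏(0,1,4,1,0,0)! = 1/24  (running 1/24)
  +(−1)^1/∏(1,0,3,0,1,1)! = -1/6  (running -1/8)
⟨..|..⟩ = √(576/35)·(-1/8) = -0.507093

−√(9/35) ≈ -0.507093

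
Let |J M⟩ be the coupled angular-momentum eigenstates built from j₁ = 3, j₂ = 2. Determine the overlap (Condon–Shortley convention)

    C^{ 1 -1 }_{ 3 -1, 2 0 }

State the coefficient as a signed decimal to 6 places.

+√(6/35) = +0.414039

triangle: 4!*2!*0!/7! = 48/5040
(j±m)!: 2!*4!*2!*2!*0!*2! = 384
prefactor² = (2J+1)*Δ*N² = 384/35
  k=2: +1/(2!*2!*2!*0!*0!*0!) = 1/8
Σ = 1/8  ⇒  CG² = 384/35*1/8² = 6/35
CG = +√(6/35) = +0.414039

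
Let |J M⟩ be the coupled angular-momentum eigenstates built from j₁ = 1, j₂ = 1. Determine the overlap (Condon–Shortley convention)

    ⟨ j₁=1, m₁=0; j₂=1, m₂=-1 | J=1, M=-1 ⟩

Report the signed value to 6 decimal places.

√[3·1!1!1!/4! · 1!1!0!2!0!2!] = √(1/2)
  +(−1)^0/∏(0,1,1,0,0,1)! = 1  (running 1)
⟨..|..⟩ = √(1/2)·(1) = +0.707107

+√(1/2) ≈ +0.707107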